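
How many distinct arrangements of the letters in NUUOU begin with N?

4

Fix N in the first position and arrange the remaining 4 letters.
Those 4 letters have U appearing 3 times, giving (4)!/(3!) = 4.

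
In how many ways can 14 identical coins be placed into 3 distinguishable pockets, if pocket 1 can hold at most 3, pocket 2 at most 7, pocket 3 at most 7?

Without the upper bounds there are C(16,2) = 120 ways to split 14 among 3 pockets.
Subtract solutions that violate a single cap (substitute x_i' = x_i − (cap_i+1)): x_1 ≥ 4 gives C(12,2) = 66; x_2 ≥ 8 gives C(8,2) = 28; x_3 ≥ 8 gives C(8,2) = 28. Together 122.
Add back pairs where two caps are both exceeded: 6 + 6 + 0 = 12.
By inclusion–exclusion the count is 120 − 122 + 12 = 10.

10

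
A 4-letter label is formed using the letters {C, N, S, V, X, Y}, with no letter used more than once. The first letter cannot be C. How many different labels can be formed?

The first letter has 6−1 = 5 choices (anything except C).
The remaining 3 letters are filled from the other 5 symbols without repetition: 5 × 4 × 3 = 60.
Total: 5 × 60 = 300.

300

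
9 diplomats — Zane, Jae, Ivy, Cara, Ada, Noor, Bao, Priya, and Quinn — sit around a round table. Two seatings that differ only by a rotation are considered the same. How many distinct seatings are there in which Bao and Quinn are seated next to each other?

Glue Bao and Quinn into a block (2 internal orders). Seating 8 units around a circle gives (7)! arrangements.
So 2 × (7)! = 2 × 5040 = 10080.

10080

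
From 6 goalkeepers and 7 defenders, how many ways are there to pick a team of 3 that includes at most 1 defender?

125

Split by how many defenders are chosen (0 through 1).
Sum: C(7,0)·C(6,3) + C(7,1)·C(6,2) = 20 + 105 = 125.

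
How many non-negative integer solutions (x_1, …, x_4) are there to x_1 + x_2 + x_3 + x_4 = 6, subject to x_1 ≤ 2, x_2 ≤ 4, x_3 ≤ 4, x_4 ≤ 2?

Ignoring the caps, the number of non-negative solutions to x_1+…+x_4 = 6 is C(9,3) = 84.
Subtract solutions that violate a single cap (substitute x_i' = x_i − (cap_i+1)): x_1 ≥ 3 gives C(6,3) = 20; x_2 ≥ 5 gives C(4,3) = 4; x_3 ≥ 5 gives C(4,3) = 4; x_4 ≥ 3 gives C(6,3) = 20. Together 48.
Add back pairs where two caps are both exceeded: 0 + 0 + 1 + 0 + 0 + 0 = 1.
By inclusion–exclusion the count is 84 − 48 + 1 = 37.

37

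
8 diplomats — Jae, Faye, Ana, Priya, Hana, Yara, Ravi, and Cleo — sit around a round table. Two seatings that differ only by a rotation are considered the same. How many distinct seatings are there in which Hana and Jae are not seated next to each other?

3600

Without the restriction there are (7)! = 5040 seatings.
Seatings with Hana beside Jae: treat them as a block with 2 internal orders, giving 2 × (6)! = 1440.
Subtracting, 5040 − 1440 = 3600.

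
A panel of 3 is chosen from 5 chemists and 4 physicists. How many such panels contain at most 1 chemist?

Split by how many chemists are chosen (0 through 1).
Sum: C(5,0)·C(4,3) + C(5,1)·C(4,2) = 4 + 30 = 34.

34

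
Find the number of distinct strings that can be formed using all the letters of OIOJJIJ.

210

The 7 letters of OIOJJIJ have repeats: I appearing twice, J appearing 3 times, and O appearing twice.
The number of distinct arrangements is 7!/(3!·2!·2!) = 5040/24 = 210.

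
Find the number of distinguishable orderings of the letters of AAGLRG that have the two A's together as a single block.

60

Treat the 2 copies of A as a single block. The multiset to arrange is then {AA, G, G, L, R}, 5 items in all.
That gives (5)!/(2!) = 60 arrangements.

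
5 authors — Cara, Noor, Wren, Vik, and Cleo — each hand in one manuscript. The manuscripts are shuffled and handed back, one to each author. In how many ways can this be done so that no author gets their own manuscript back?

44

Let Aᵢ be the assignments in which author i gets their own manuscript. We want the size of the complement of A₁∪…∪A_5.
By inclusion–exclusion this is Σ_{j=0}^{5} (−1)^j C(5,j)·(5−j)!.
Computing: 120 − 120 + 60 − 20 + 5 − 1 = 44.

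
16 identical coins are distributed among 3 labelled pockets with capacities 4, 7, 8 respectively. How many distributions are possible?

By stars and bars, unrestricted non-negative solutions to x_1+…+x_3 = 16 number C(16+2,2) = 153.
Subtract solutions that violate a single cap (substitute x_i' = x_i − (cap_i+1)): x_1 ≥ 5 gives C(13,2) = 78; x_2 ≥ 8 gives C(10,2) = 45; x_3 ≥ 9 gives C(9,2) = 36. Together 159.
Add back pairs where two caps are both exceeded: 10 + 6 + 0 = 16.
By inclusion–exclusion the count is 153 − 159 + 16 = 10.

10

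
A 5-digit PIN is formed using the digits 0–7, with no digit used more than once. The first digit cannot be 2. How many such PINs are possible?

5880

The first digit has 8−1 = 7 choices (anything except 2).
The remaining 4 digits are filled from the other 7 symbols without repetition: 7 × 6 × 5 × 4 = 840.
Total: 7 × 840 = 5880.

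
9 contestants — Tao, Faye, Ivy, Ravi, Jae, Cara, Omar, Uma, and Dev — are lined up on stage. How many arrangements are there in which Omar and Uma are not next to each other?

282240

There are 9! = 362880 arrangements in all. If Omar and Uma are adjacent, merging them into one block gives 2·(8)! = 80640 arrangements.
Complementary counting: 362880 − 80640 = 282240.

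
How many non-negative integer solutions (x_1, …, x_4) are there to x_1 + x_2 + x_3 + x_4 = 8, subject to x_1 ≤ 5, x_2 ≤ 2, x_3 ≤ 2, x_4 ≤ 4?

By stars and bars, unrestricted non-negative solutions to x_1+…+x_4 = 8 number C(8+3,3) = 165.
Subtract solutions that violate a single cap (substitute x_i' = x_i − (cap_i+1)): x_1 ≥ 6 gives C(5,3) = 10; x_2 ≥ 3 gives C(8,3) = 56; x_3 ≥ 3 gives C(8,3) = 56; x_4 ≥ 5 gives C(6,3) = 20. Together 142.
Add back pairs where two caps are both exceeded: 0 + 0 + 0 + 10 + 1 + 1 = 12.
By inclusion–exclusion the count is 165 − 142 + 12 = 35.

35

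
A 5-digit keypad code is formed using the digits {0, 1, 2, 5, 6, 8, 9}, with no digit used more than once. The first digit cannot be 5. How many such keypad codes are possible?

The first digit has 7−1 = 6 choices (anything except 5).
The remaining 4 digits are filled from the other 6 symbols without repetition: 6 × 5 × 4 × 3 = 360.
Total: 6 × 360 = 2160.

2160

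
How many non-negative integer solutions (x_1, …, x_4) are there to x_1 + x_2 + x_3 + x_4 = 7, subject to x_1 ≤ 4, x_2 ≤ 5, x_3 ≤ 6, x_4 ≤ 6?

Ignoring the caps, the number of non-negative solutions to x_1+…+x_4 = 7 is C(10,3) = 120.
Subtract solutions that violate a single cap (substitute x_i' = x_i − (cap_i+1)): x_1 ≥ 5 gives C(5,3) = 10; x_2 ≥ 6 gives C(4,3) = 4; x_3 ≥ 7 gives C(3,3) = 1; x_4 ≥ 7 gives C(3,3) = 1. Together 16.
No two caps can be exceeded simultaneously, so the pair terms are all 0.
By inclusion–exclusion the count is 120 − 16 + 0 = 104.

104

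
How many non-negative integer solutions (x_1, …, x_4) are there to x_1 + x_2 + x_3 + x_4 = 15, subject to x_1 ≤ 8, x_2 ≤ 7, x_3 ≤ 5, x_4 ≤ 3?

Without the upper bounds there are C(18,3) = 816 ways to split 15 among 4 variables.
Subtract solutions that violate a single cap (substitute x_i' = x_i − (cap_i+1)): x_1 ≥ 9 gives C(9,3) = 84; x_2 ≥ 8 gives C(10,3) = 120; x_3 ≥ 6 gives C(12,3) = 220; x_4 ≥ 4 gives C(14,3) = 364. Together 788.
Add back pairs where two caps are both exceeded: 0 + 1 + 10 + 4 + 20 + 56 = 91.
By inclusion–exclusion the count is 816 − 788 + 91 = 119.

119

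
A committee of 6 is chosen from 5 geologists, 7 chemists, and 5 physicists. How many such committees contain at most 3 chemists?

10584

Split by how many chemists are chosen (0 through 3).
Sum: C(7,0)·C(10,6) + C(7,1)·C(10,5) + C(7,2)·C(10,4) + C(7,3)·C(10,3) = 210 + 1764 + 4410 + 4200 = 10584.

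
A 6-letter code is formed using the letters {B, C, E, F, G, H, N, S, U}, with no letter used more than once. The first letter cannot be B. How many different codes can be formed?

53760

The first letter has 9−1 = 8 choices (anything except B).
The remaining 5 letters are filled from the other 8 symbols without repetition: 8 × 7 × 6 × 5 × 4 = 6720.
Total: 8 × 6720 = 53760.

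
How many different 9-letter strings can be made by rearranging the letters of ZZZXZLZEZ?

Letter multiplicities in ZZZXZLZEZ: E×1, L×1, X×1, Z×6.
The number of distinct arrangements is 9!/(6!) = 362880/720 = 504.

504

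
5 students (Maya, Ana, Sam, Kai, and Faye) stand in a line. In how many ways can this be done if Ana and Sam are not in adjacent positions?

There are 5! = 120 arrangements in all. If Ana and Sam are adjacent, merging them into one block gives 2·(4)! = 48 arrangements.
Complementary counting: 120 − 48 = 72.

72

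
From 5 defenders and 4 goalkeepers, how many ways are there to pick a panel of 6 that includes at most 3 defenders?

Split by how many defenders are chosen (0 through 3).
Sum: C(5,0)·C(4,6) + C(5,1)·C(4,5) + C(5,2)·C(4,4) + C(5,3)·C(4,3) = 0 + 0 + 10 + 40 = 50.

50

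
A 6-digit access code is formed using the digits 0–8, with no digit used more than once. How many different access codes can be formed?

60480

Choose and order 6 of the 9 symbols: the first digit has 9 options, the next 8, and so on down to 4.
9 × 8 × 7 × 6 × 5 × 4 = 60480.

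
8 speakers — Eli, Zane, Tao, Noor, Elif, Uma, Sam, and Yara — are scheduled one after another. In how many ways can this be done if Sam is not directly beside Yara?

30240

Of the 8! = 40320 arrangements, those with Sam and Yara adjacent number 2 × 7! = 10080 (treat the pair as a block with 2 internal orders).
So 40320 − 10080 = 30240 arrangements keep them apart.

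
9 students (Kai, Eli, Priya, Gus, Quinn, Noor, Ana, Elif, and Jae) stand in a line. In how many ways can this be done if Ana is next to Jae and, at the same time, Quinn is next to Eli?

20160

Treat {Ana,Jae} as one block (2 orders) and {Quinn,Eli} as another (2 orders).
That leaves 7 units to arrange: 2 × 2 × 7! = 4 × 5040 = 20160.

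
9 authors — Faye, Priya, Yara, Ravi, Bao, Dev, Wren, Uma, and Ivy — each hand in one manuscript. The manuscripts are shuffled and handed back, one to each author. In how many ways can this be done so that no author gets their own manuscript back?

133496

This is the derangement count D_9: permutations of 9 items with no fixed point.
By inclusion–exclusion this is Σ_{j=0}^{9} (−1)^j C(9,j)·(9−j)!.
Computing: 362880 − 362880 + 181440 − 60480 + 15120 − 3024 + 504 − 72 + 9 − 1 = 133496.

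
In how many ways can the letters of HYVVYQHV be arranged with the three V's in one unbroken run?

Treat the 3 copies of V as a single block. The multiset to arrange is then {VVV, H, H, Q, Y, Y}, 6 items in all.
That gives (6)!/(2!·2!) = 180 arrangements.

180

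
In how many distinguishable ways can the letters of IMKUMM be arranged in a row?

The 6 letters of IMKUMM have repeats: M appearing 3 times.
Dividing 6! = 720 by 3! = 6 for the repeated letters gives 120.

120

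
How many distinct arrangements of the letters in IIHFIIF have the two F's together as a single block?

Treat the 2 copies of F as a single block. The multiset to arrange is then {FF, H, I, I, I, I}, 6 items in all.
That gives (6)!/(4!) = 30 arrangements.

30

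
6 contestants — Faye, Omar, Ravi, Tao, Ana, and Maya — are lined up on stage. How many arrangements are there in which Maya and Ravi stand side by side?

240

Place the 4 others and the Maya-Ravi pair as 5 objects in a line; the pair has 2 internal arrangements.
So the count is 2·(5)! = 240.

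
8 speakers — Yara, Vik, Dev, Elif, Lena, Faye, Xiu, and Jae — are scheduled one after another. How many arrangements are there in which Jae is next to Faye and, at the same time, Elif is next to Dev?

Treat {Jae,Faye} as one block (2 orders) and {Elif,Dev} as another (2 orders).
That leaves 6 units to arrange: 2 × 2 × 6! = 4 × 720 = 2880.

2880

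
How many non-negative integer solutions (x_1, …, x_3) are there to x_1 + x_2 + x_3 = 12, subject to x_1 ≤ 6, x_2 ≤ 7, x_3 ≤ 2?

9

Ignoring the caps, the number of non-negative solutions to x_1+…+x_3 = 12 is C(14,2) = 91.
Subtract solutions that violate a single cap (substitute x_i' = x_i − (cap_i+1)): x_1 ≥ 7 gives C(7,2) = 21; x_2 ≥ 8 gives C(6,2) = 15; x_3 ≥ 3 gives C(11,2) = 55. Together 91.
Add back pairs where two caps are both exceeded: 0 + 6 + 3 = 9.
By inclusion–exclusion the count is 91 − 91 + 9 = 9.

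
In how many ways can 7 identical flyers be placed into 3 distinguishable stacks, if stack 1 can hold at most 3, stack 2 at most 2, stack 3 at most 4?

Without the upper bounds there are C(9,2) = 36 ways to split 7 among 3 stacks.
Subtract solutions that violate a single cap (substitute x_i' = x_i − (cap_i+1)): x_1 ≥ 4 gives C(5,2) = 10; x_2 ≥ 3 gives C(6,2) = 15; x_3 ≥ 5 gives C(4,2) = 6. Together 31.
Add back pairs where two caps are both exceeded: 1 + 0 + 0 = 1.
By inclusion–exclusion the count is 36 − 31 + 1 = 6.

6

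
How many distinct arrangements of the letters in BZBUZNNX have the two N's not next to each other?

Total arrangements of BZBUZNNX: 8!/(2!·2!·2!) = 5040.
If the two N's are adjacent, glue them into one block, leaving 7 items to arrange: (7)!/(2!·2!) = 1260 ways.
Subtracting, 5040 − 1260 = 3780 arrangements keep the N's apart.

3780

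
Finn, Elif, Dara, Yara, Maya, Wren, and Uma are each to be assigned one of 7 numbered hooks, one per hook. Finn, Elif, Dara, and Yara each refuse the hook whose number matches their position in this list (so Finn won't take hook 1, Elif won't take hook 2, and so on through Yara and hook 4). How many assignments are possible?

2790

Let Aᵢ (for 1 ≤ i ≤ 4) be the placements that put person i in their forbidden hook. Any j of these fix j positions, leaving (7−j)! ways to fill the rest, and there are C(4,j) ways to pick which j.
By inclusion–exclusion, the number of valid placements is Σ_{j=0}^{4} (−1)^j C(4,j)·(7−j)!.
Computing: 5040 − 2880 + 720 − 96 + 6 = 2790.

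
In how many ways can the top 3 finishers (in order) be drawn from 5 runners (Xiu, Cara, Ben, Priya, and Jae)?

60

This is an ordered selection of 3 from 5: P(5,3).
That gives 5 × 4 × 3 = 60.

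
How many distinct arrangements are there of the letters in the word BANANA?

60

The 6 letters of BANANA have repeats: A appearing 3 times and N appearing twice.
The number of distinct arrangements is 6!/(3!·2!) = 720/12 = 60.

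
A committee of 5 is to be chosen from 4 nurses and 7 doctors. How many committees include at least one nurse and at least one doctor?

441

With no constraint there are C(11,5) = 462 possible selections.
Selections missing a whole group: no nurses → C(7,5) = 21; no doctors → C(4,5) = 0.
Both groups omitted at once is impossible, so 462 − 21 = 441.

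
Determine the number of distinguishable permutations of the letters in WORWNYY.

Letter multiplicities in WORWNYY: N×1, O×1, R×1, W×2, Y×2.
So there are 7! / (2!·2!) = 1260 distinguishable arrangements.

1260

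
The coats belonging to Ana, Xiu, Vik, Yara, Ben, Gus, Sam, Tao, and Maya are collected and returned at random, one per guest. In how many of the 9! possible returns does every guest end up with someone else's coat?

This is the derangement count D_9: permutations of 9 items with no fixed point.
By inclusion–exclusion this is Σ_{j=0}^{9} (−1)^j C(9,j)·(9−j)!.
Computing: 362880 − 362880 + 181440 − 60480 + 15120 − 3024 + 504 − 72 + 9 − 1 = 133496.

133496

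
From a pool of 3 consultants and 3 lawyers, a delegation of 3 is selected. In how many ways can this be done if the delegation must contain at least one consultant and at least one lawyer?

18

Total 3-person selections from all 6: C(6,3) = 20.
Subtract selections that omit an entire group: no consultants → C(3,3) = 1; no lawyers → C(3,3) = 1.
Both groups omitted at once is impossible, so 20 − 2 = 18.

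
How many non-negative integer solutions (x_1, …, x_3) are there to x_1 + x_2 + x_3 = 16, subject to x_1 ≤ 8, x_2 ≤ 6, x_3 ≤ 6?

15

Without the upper bounds there are C(18,2) = 153 ways to split 16 among 3 variables.
Subtract solutions that violate a single cap (substitute x_i' = x_i − (cap_i+1)): x_1 ≥ 9 gives C(9,2) = 36; x_2 ≥ 7 gives C(11,2) = 55; x_3 ≥ 7 gives C(11,2) = 55. Together 146.
Add back pairs where two caps are both exceeded: 1 + 1 + 6 = 8.
By inclusion–exclusion the count is 153 − 146 + 8 = 15.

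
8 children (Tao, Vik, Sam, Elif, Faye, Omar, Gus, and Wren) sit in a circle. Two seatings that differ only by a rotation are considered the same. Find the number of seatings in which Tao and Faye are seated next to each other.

Treat {Tao, Faye} as one unit (2 internal orders) and seat the resulting 7 units around the table: (6)! circular arrangements.
So 2 × (6)! = 2 × 720 = 1440.

1440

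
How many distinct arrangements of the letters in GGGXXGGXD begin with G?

280

Fix G in the first position and arrange the remaining 8 letters.
Those 8 letters have G appearing 4 times and X appearing 3 times, giving (8)!/(4!·3!) = 280.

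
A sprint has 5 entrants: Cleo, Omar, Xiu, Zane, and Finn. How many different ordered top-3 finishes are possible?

This is an ordered selection of 3 from 5: P(5,3).
That gives 5 × 4 × 3 = 60.

60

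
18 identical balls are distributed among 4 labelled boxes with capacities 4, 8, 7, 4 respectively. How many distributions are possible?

By stars and bars, unrestricted non-negative solutions to x_1+…+x_4 = 18 number C(18+3,3) = 1330.
Subtract solutions that violate a single cap (substitute x_i' = x_i − (cap_i+1)): x_1 ≥ 5 gives C(16,3) = 560; x_2 ≥ 9 gives C(12,3) = 220; x_3 ≥ 8 gives C(13,3) = 286; x_4 ≥ 5 gives C(16,3) = 560. Together 1626.
Add back pairs where two caps are both exceeded: 35 + 56 + 165 + 4 + 35 + 56 = 351.
Subtract triples: 0 + 0 + 1 + 0 = 1.
By inclusion–exclusion the count is 1330 − 1626 + 351 − 1 = 54.

54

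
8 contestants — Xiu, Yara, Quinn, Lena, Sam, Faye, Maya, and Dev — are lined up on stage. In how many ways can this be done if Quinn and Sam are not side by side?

30240

Of the 8! = 40320 arrangements, those with Quinn and Sam adjacent number 2 × 7! = 10080 (treat the pair as a block with 2 internal orders).
So 40320 − 10080 = 30240 arrangements keep them apart.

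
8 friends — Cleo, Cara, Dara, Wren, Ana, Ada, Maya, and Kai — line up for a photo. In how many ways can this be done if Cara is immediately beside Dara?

Treat {Cara, Dara} as a single unit. There are 7 units to order, and the pair itself can be ordered 2 ways.
That gives 2 × 7! = 2 × 5040 = 10080.

10080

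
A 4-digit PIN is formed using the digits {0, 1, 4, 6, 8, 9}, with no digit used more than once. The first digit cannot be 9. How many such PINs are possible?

The first digit has 6−1 = 5 choices (anything except 9).
The remaining 3 digits are filled from the other 5 symbols without repetition: 5 × 4 × 3 = 60.
Total: 5 × 60 = 300.

300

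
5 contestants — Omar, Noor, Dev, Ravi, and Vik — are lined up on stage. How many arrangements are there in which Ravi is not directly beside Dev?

72

There are 5! = 120 arrangements in all. If Ravi and Dev are adjacent, merging them into one block gives 2·(4)! = 48 arrangements.
Complementary counting: 120 − 48 = 72.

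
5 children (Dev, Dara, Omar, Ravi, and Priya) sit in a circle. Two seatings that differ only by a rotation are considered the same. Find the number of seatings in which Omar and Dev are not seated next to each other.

12

All circular seatings of 5 people number (4)! = 24.
Those with Omar next to Dev: fuse the pair into one unit and seat 4 units around a circle — 2·(3)! = 12.
Subtracting, 24 − 12 = 12.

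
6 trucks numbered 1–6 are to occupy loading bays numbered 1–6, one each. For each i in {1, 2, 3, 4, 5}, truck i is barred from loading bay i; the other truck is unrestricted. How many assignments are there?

309

Let Aᵢ (for 1 ≤ i ≤ 5) be the placements that put truck i in its forbidden loading bay. Any j of these fix j positions, leaving (6−j)! ways to fill the rest, and there are C(5,j) ways to pick which j.
By inclusion–exclusion, the number of valid placements is Σ_{j=0}^{5} (−1)^j C(5,j)·(6−j)!.
Computing: 720 − 600 + 240 − 60 + 10 − 1 = 309.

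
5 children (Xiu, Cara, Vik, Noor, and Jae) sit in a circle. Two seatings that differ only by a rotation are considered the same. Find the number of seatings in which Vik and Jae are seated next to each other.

12

Treat {Vik, Jae} as one unit (2 internal orders) and seat the resulting 4 units around the table: (3)! circular arrangements.
So 2 × (3)! = 2 × 6 = 12.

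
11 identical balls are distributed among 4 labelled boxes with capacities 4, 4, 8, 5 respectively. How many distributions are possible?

Ignoring the caps, the number of non-negative solutions to x_1+…+x_4 = 11 is C(14,3) = 364.
Subtract solutions that violate a single cap (substitute x_i' = x_i − (cap_i+1)): x_1 ≥ 5 gives C(9,3) = 84; x_2 ≥ 5 gives C(9,3) = 84; x_3 ≥ 9 gives C(5,3) = 10; x_4 ≥ 6 gives C(8,3) = 56. Together 234.
Add back pairs where two caps are both exceeded: 4 + 0 + 1 + 0 + 1 + 0 = 6.
By inclusion–exclusion the count is 364 − 234 + 6 = 136.

136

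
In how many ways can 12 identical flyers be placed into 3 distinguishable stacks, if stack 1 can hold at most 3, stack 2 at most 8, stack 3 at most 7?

22

Ignoring the caps, the number of non-negative solutions to x_1+…+x_3 = 12 is C(14,2) = 91.
Subtract solutions that violate a single cap (substitute x_i' = x_i − (cap_i+1)): x_1 ≥ 4 gives C(10,2) = 45; x_2 ≥ 9 gives C(5,2) = 10; x_3 ≥ 8 gives C(6,2) = 15. Together 70.
Add back pairs where two caps are both exceeded: 0 + 1 + 0 = 1.
By inclusion–exclusion the count is 91 − 70 + 1 = 22.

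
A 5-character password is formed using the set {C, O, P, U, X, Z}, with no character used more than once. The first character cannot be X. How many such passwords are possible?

600

The first character has 6−1 = 5 choices (anything except X).
The remaining 4 characters are filled from the other 5 symbols without repetition: 5 × 4 × 3 × 2 = 120.
Total: 5 × 120 = 600.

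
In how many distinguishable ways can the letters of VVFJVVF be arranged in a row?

105

VVFJVVF has 7 letters with F appearing twice and V appearing 4 times.
Dividing 7! = 5040 by 4!·2! = 48 for the repeated letters gives 105.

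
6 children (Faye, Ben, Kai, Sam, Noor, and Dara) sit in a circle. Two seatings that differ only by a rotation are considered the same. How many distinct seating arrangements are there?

Seat Faye anywhere (absorbing the rotational symmetry), then permute the other 5: (5)! = 120.

120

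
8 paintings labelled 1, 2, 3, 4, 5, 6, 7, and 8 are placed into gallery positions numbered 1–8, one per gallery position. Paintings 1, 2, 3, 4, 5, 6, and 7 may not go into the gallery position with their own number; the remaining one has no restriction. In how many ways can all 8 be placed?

Let Aᵢ (for 1 ≤ i ≤ 7) be the placements that put painting i in its forbidden gallery position. Any j of these fix j positions, leaving (8−j)! ways to fill the rest, and there are C(7,j) ways to pick which j.
By inclusion–exclusion, the number of valid placements is Σ_{j=0}^{7} (−1)^j C(7,j)·(8−j)!.
Computing: 40320 − 35280 + 15120 − 4200 + 840 − 126 + 14 − 1 = 16687.

16687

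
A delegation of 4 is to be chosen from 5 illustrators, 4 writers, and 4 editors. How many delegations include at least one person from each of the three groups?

400

With no constraint there are C(13,4) = 715 possible selections.
Selections missing a whole group: no illustrators → C(8,4) = 70; no writers → C(9,4) = 126; no editors → C(9,4) = 126.
Add back selections omitting two groups (i.e. drawn from a single group): C(5,4) + C(4,4) + C(4,4) = 7.
By inclusion–exclusion: 715 − 322 + 7 = 400.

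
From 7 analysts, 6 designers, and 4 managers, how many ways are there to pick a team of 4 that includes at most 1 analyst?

1050

Split by how many analysts are chosen (0 through 1).
Sum: C(7,0)·C(10,4) + C(7,1)·C(10,3) = 210 + 840 = 1050.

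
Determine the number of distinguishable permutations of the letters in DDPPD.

Letter multiplicities in DDPPD: D×3, P×2.
The number of distinct arrangements is 5!/(3!·2!) = 120/12 = 10.

10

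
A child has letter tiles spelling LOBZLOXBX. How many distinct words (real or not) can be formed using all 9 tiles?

LOBZLOXBX has 9 letters with B appearing twice, L appearing twice, O appearing twice, and X appearing twice.
Dividing 9! = 362880 by 2!·2!·2!·2! = 16 for the repeated letters gives 22680.

22680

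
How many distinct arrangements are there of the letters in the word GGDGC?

The 5 letters of GGDGC have repeats: G appearing 3 times.
So there are 5! / (3!) = 20 distinguishable arrangements.

20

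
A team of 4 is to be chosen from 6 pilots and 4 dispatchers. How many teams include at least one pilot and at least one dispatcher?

Unrestricted: C(10,4) = 210 ways to pick any 4 of the 10.
Subtract selections that omit an entire group: no pilots → C(4,4) = 1; no dispatchers → C(6,4) = 15.
Both groups omitted at once is impossible, so 210 − 16 = 194.

194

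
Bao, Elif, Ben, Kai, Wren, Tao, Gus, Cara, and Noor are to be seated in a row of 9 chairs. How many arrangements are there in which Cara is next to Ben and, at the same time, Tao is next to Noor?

20160

Treat {Cara,Ben} as one block (2 orders) and {Tao,Noor} as another (2 orders).
That leaves 7 units to arrange: 2 × 2 × 7! = 4 × 5040 = 20160.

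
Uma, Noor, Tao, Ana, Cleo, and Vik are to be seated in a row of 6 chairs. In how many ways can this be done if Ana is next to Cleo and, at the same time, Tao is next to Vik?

96

Treat {Ana,Cleo} as one block (2 orders) and {Tao,Vik} as another (2 orders).
That leaves 4 units to arrange: 2 × 2 × 4! = 4 × 24 = 96.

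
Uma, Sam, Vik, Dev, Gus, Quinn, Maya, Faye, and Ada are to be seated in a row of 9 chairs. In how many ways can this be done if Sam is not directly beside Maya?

There are 9! = 362880 arrangements in all. If Sam and Maya are adjacent, merging them into one block gives 2·(8)! = 80640 arrangements.
Complementary counting: 362880 − 80640 = 282240.

282240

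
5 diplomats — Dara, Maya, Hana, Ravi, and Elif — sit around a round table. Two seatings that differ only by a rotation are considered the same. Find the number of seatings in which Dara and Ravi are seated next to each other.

12

Treat {Dara, Ravi} as one unit (2 internal orders) and seat the resulting 4 units around the table: (3)! circular arrangements.
So 2 × (3)! = 2 × 6 = 12.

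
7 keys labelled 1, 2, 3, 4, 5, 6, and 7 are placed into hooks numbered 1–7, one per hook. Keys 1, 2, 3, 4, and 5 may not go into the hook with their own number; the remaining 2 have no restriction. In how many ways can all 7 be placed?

Let Aᵢ (for 1 ≤ i ≤ 5) be the placements that put key i in its forbidden hook. Any j of these fix j positions, leaving (7−j)! ways to fill the rest, and there are C(5,j) ways to pick which j.
By inclusion–exclusion, the number of valid placements is Σ_{j=0}^{5} (−1)^j C(5,j)·(7−j)!.
Computing: 5040 − 3600 + 1200 − 240 + 30 − 2 = 2428.

2428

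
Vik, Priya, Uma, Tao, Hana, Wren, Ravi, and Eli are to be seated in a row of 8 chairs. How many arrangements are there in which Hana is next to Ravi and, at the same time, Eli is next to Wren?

2880

Treat {Hana,Ravi} as one block (2 orders) and {Eli,Wren} as another (2 orders).
That leaves 6 units to arrange: 2 × 2 × 6! = 4 × 720 = 2880.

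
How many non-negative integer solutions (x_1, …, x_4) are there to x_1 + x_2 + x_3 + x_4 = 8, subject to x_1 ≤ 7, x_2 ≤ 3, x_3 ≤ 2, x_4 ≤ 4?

58

Without the upper bounds there are C(11,3) = 165 ways to split 8 among 4 variables.
Subtract solutions that violate a single cap (substitute x_i' = x_i − (cap_i+1)): x_1 ≥ 8 gives C(3,3) = 1; x_2 ≥ 4 gives C(7,3) = 35; x_3 ≥ 3 gives C(8,3) = 56; x_4 ≥ 5 gives C(6,3) = 20. Together 112.
Add back pairs where two caps are both exceeded: 0 + 0 + 0 + 4 + 0 + 1 = 5.
By inclusion–exclusion the count is 165 − 112 + 5 = 58.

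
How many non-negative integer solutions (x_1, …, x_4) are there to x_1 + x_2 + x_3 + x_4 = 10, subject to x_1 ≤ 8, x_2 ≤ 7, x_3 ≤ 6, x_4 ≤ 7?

Without the upper bounds there are C(13,3) = 286 ways to split 10 among 4 variables.
Subtract solutions that violate a single cap (substitute x_i' = x_i − (cap_i+1)): x_1 ≥ 9 gives C(4,3) = 4; x_2 ≥ 8 gives C(5,3) = 10; x_3 ≥ 7 gives C(6,3) = 20; x_4 ≥ 8 gives C(5,3) = 10. Together 44.
No two caps can be exceeded simultaneously, so the pair terms are all 0.
By inclusion–exclusion the count is 286 − 44 + 0 = 242.

242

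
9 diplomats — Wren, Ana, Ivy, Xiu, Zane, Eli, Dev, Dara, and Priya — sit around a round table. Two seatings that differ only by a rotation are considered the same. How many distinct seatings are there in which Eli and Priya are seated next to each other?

10080

Treat {Eli, Priya} as one unit (2 internal orders) and seat the resulting 8 units around the table: (7)! circular arrangements.
So 2 × (7)! = 2 × 5040 = 10080.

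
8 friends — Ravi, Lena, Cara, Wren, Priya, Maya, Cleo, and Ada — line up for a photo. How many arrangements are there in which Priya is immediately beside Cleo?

10080

Treat {Priya, Cleo} as a single unit. There are 7 units to order, and the pair itself can be ordered 2 ways.
That gives 2 × 7! = 2 × 5040 = 10080.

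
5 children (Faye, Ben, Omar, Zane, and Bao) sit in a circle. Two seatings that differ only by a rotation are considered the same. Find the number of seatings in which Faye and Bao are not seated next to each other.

Without the restriction there are (4)! = 24 seatings.
Seatings with Faye beside Bao: treat them as a block with 2 internal orders, giving 2 × (3)! = 12.
Subtracting, 24 − 12 = 12.

12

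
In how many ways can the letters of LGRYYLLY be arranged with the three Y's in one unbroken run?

Treat the 3 copies of Y as a single block. The multiset to arrange is then {YYY, G, L, L, L, R}, 6 items in all.
That gives (6)!/(3!) = 120 arrangements.

120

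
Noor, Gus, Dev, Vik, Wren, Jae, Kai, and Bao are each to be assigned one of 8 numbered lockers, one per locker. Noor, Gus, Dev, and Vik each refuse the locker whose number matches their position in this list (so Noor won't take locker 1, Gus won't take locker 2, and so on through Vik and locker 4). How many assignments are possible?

24024

Let Aᵢ (for 1 ≤ i ≤ 4) be the placements that put person i in their forbidden locker. Any j of these fix j positions, leaving (8−j)! ways to fill the rest, and there are C(4,j) ways to pick which j.
By inclusion–exclusion, the number of valid placements is Σ_{j=0}^{4} (−1)^j C(4,j)·(8−j)!.
Computing: 40320 − 20160 + 4320 − 480 + 24 = 24024.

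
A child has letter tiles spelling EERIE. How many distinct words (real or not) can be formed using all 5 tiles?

Letter multiplicities in EERIE: E×3, I×1, R×1.
So there are 5! / (3!) = 20 distinguishable arrangements.

20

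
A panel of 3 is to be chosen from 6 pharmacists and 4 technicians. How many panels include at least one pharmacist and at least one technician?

With no constraint there are C(10,3) = 120 possible selections.
Selections missing a whole group: no pharmacists → C(4,3) = 4; no technicians → C(6,3) = 20.
Both groups omitted at once is impossible, so 120 − 24 = 96.

96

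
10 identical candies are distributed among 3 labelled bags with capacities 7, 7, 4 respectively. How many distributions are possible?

33

By stars and bars, unrestricted non-negative solutions to x_1+…+x_3 = 10 number C(10+2,2) = 66.
Subtract solutions that violate a single cap (substitute x_i' = x_i − (cap_i+1)): x_1 ≥ 8 gives C(4,2) = 6; x_2 ≥ 8 gives C(4,2) = 6; x_3 ≥ 5 gives C(7,2) = 21. Together 33.
No two caps can be exceeded simultaneously, so the pair terms are all 0.
By inclusion–exclusion the count is 66 − 33 + 0 = 33.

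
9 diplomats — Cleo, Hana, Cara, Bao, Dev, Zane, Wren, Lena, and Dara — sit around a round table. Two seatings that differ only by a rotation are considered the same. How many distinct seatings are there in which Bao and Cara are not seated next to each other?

All circular seatings of 9 people number (8)! = 40320.
Those with Bao next to Cara: fuse the pair into one unit and seat 8 units around a circle — 2·(7)! = 10080.
Subtracting, 40320 − 10080 = 30240.

30240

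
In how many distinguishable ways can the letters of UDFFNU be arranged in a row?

180

Letter multiplicities in UDFFNU: D×1, F×2, N×1, U×2.
Dividing 6! = 720 by 2!·2! = 4 for the repeated letters gives 180.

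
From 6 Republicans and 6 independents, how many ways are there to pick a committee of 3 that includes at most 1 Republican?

Split by how many Republicans are chosen (0 through 1).
Sum: C(6,0)·C(6,3) + C(6,1)·C(6,2) = 20 + 90 = 110.

110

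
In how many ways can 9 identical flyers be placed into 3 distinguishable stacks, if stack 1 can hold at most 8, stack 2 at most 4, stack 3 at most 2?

14

Ignoring the caps, the number of non-negative solutions to x_1+…+x_3 = 9 is C(11,2) = 55.
Subtract solutions that violate a single cap (substitute x_i' = x_i − (cap_i+1)): x_1 ≥ 9 gives C(2,2) = 1; x_2 ≥ 5 gives C(6,2) = 15; x_3 ≥ 3 gives C(8,2) = 28. Together 44.
Add back pairs where two caps are both exceeded: 0 + 0 + 3 = 3.
By inclusion–exclusion the count is 55 − 44 + 3 = 14.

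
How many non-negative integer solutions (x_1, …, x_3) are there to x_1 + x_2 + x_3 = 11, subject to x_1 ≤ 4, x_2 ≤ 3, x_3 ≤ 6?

Ignoring the caps, the number of non-negative solutions to x_1+…+x_3 = 11 is C(13,2) = 78.
Subtract solutions that violate a single cap (substitute x_i' = x_i − (cap_i+1)): x_1 ≥ 5 gives C(8,2) = 28; x_2 ≥ 4 gives C(9,2) = 36; x_3 ≥ 7 gives C(6,2) = 15. Together 79.
Add back pairs where two caps are both exceeded: 6 + 0 + 1 = 7.
By inclusion–exclusion the count is 78 − 79 + 7 = 6.

6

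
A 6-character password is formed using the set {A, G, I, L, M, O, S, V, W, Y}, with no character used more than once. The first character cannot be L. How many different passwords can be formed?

136080

The first character has 10−1 = 9 choices (anything except L).
The remaining 5 characters are filled from the other 9 symbols without repetition: 9 × 8 × 7 × 6 × 5 = 15120.
Total: 9 × 15120 = 136080.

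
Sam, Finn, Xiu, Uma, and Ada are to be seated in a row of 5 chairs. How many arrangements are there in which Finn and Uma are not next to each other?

There are 5! = 120 arrangements in all. If Finn and Uma are adjacent, merging them into one block gives 2·(4)! = 48 arrangements.
So 120 − 48 = 72 arrangements keep them apart.

72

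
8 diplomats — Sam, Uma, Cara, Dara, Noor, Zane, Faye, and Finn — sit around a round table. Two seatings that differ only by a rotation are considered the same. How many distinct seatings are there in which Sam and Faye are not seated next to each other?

3600

All circular seatings of 8 people number (7)! = 5040.
Seatings with Sam beside Faye: treat them as a block with 2 internal orders, giving 2 × (6)! = 1440.
Subtracting, 5040 − 1440 = 3600.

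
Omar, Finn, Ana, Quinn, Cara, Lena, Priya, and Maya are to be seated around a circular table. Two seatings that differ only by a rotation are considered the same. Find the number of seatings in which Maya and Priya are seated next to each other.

Glue Maya and Priya into a block (2 internal orders). Seating 7 units around a circle gives (6)! arrangements.
So 2 × (6)! = 2 × 720 = 1440.

1440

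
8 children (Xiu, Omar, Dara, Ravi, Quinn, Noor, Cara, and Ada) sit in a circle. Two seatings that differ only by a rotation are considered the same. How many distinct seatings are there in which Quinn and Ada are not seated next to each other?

3600

Without the restriction there are (7)! = 5040 seatings.
Those with Quinn next to Ada: fuse the pair into one unit and seat 7 units around a circle — 2·(6)! = 1440.
Subtracting, 5040 − 1440 = 3600.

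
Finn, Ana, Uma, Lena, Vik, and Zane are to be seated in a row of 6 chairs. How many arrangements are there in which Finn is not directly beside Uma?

Of the 6! = 720 arrangements, those with Finn and Uma adjacent number 2 × 5! = 240 (treat the pair as a block with 2 internal orders).
So 720 − 240 = 480 arrangements keep them apart.

480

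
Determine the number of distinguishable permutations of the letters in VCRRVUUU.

1680

VCRRVUUU has 8 letters with R appearing twice, U appearing 3 times, and V appearing twice.
So there are 8! / (3!·2!·2!) = 1680 distinguishable arrangements.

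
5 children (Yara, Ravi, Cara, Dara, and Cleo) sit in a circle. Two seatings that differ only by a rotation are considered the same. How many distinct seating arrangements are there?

24

Fix one person's seat to break rotational symmetry; the remaining 4 people can be arranged in (4)! = 24 ways.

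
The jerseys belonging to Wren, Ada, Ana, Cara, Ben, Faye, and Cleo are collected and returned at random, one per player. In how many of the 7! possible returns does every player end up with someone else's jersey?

1854

Count assignments avoiding every fixed point. For any j of the 7 players fixed to their old jersey, the other 7−j can be arranged in (7−j)! ways.
By inclusion–exclusion this is Σ_{j=0}^{7} (−1)^j C(7,j)·(7−j)!.
Computing: 5040 − 5040 + 2520 − 840 + 210 − 42 + 7 − 1 = 1854.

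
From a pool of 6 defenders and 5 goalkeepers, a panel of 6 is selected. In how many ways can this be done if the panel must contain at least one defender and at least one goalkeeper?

With no constraint there are C(11,6) = 462 possible selections.
Subtract selections that omit an entire group: no defenders → C(5,6) = 0; no goalkeepers → C(6,6) = 1.
Both groups omitted at once is impossible, so 462 − 1 = 461.

461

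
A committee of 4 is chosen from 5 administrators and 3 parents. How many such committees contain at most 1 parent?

Split by how many parents are chosen (0 through 1).
Sum: C(3,0)·C(5,4) + C(3,1)·C(5,3) = 5 + 30 = 35.

35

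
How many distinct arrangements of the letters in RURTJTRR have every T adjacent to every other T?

Treat the 2 copies of T as a single block. The multiset to arrange is then {TT, J, R, R, R, R, U}, 7 items in all.
That gives (7)!/(4!) = 210 arrangements.

210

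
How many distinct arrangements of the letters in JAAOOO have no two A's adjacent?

There are 6!/(3!·2!) = 60 arrangements of JAAOOO in total.
If the two A's are adjacent, glue them into one block, leaving 5 items to arrange: (5)!/(3!) = 20 ways.
Hence 60 − 20 = 40.

40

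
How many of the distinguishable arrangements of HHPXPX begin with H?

30

Fix H in the first position and arrange the remaining 5 letters.
Those 5 letters have P appearing twice and X appearing twice, giving (5)!/(2!·2!) = 30.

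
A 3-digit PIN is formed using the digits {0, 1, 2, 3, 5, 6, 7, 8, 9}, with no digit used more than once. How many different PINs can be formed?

504

This is a permutation of 3 out of 9: P(9,3) = 9!/6!.
9 × 8 × 7 = 504.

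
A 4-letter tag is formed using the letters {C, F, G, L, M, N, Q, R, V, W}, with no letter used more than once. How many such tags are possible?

5040

With no repetition, fill the 4 letters in order: 10 choices, then 9, down to 7.
That product is 10 × 9 × 8 × 7 = 5040.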